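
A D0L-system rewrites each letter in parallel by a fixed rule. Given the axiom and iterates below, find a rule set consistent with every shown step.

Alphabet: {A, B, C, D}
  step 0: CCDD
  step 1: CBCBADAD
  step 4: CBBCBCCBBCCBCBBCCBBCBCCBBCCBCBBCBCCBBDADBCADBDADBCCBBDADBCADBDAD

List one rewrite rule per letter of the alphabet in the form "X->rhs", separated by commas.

  step 0 ⇒ step 1: CCDD ⇒ CB·CB·AD·AD
    C ↦ CB
    D ↦ AD
    A ↦ BD  (constrained at step 1)
    B ↦ BC  (constrained at step 1)

A->BD, B->BC, C->CB, D->AD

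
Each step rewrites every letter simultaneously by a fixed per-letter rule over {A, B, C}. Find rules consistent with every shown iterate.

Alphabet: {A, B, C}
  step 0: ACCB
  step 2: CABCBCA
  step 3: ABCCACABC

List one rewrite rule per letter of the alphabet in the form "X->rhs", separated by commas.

A->BC, B->C, C->A

  step 2 ⇒ step 3: CABCBCA ⇒ A·BC·C·A·C·A·BC
    A ↦ BC
    B ↦ C
    C ↦ A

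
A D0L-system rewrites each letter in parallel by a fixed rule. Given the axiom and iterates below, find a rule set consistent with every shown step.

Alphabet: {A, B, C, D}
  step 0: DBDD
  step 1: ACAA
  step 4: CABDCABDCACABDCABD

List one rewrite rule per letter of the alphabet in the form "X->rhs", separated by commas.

  step 0 ⇒ step 1: DBDD ⇒ A·C·A·A
    B ↦ C
    D ↦ A
    A ↦ BD  (constrained at step 1)
    C ↦ CA  (constrained at step 1)

A->BD, B->C, C->CA, D->A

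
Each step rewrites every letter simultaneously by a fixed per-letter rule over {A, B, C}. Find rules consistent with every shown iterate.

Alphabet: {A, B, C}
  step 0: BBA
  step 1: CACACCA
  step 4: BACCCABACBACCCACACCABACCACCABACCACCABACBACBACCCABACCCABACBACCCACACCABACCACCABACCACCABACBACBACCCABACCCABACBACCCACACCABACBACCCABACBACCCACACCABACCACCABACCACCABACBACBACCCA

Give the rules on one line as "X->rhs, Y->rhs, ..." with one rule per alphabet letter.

A->CCA, B->CA, C->BAC

  step 0 ⇒ step 1: BBA ⇒ CA·CA·CCA
    A ↦ CCA
    B ↦ CA
    C ↦ BAC  (constrained at step 1)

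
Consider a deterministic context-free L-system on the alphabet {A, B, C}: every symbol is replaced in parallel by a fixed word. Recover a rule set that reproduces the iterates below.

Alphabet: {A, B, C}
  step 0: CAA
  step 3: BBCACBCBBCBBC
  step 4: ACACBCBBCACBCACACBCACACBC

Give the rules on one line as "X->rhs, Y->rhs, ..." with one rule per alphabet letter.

  step 3 ⇒ step 4: BBCACBCBBCBBC ⇒ AC·AC·BC·B·BC·AC·BC·AC·AC·BC·AC·AC·BC
    A ↦ B
    B ↦ AC
    C ↦ BC

A->B, B->AC, C->BC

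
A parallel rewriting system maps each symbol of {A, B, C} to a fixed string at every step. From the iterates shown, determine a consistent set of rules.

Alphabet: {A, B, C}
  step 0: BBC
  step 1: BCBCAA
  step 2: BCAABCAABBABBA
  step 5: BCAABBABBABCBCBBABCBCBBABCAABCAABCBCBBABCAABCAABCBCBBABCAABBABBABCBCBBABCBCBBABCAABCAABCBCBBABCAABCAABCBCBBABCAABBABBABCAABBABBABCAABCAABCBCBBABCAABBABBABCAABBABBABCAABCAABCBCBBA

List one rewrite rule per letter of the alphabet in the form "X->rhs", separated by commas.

  step 1 ⇒ step 2: BCBCAA ⇒ BC·AA·BC·AA·BBA·BBA
    A ↦ BBA
    B ↦ BC
    C ↦ AA

A->BBA, B->BC, C->AA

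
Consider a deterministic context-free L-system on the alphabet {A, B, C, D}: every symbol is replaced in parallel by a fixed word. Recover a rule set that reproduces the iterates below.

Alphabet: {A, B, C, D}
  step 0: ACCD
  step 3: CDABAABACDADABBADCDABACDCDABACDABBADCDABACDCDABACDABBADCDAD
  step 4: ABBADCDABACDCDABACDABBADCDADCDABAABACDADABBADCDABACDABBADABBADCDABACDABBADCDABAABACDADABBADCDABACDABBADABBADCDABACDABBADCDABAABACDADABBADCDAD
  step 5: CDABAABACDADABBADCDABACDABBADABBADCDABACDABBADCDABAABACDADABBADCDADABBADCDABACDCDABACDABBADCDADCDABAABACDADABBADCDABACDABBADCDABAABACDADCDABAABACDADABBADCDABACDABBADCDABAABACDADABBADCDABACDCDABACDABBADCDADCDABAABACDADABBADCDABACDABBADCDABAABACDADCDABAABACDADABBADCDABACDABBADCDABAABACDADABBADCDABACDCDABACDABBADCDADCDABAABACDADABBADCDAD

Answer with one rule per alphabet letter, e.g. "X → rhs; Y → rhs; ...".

A->CD, B->ABA, C->ABB, D->AD

  step 4 ⇒ step 5: ABBADCDABACDCDABACDABBADCDADCDABAABACDADABBADCDABACDABBADABBADCDABACDABBADCDABAABACDADABBADCDABACDABBADABBADCDABACDABBADCDABAABACDADABBADCDAD ⇒ CD·ABA·ABA·CD·AD·ABB·AD·CD·ABA·CD·ABB·AD·ABB·AD·CD·ABA·CD·ABB·AD·CD·ABA·ABA·CD·AD·ABB·AD·CD·AD·ABB·AD·CD·ABA·CD·CD·ABA·CD·ABB·AD·CD·AD·CD·ABA·ABA·CD·AD·ABB·AD·CD·ABA·CD·ABB·AD·CD·ABA·ABA·CD·AD·CD·ABA·ABA·CD·AD·ABB·AD·CD·ABA·CD·ABB·AD·CD·ABA·ABA·CD·AD·ABB·AD·CD·ABA·CD·CD·ABA·CD·ABB·AD·CD·AD·CD·ABA·ABA·CD·AD·ABB·AD·CD·ABA·CD·ABB·AD·CD·ABA·ABA·CD·AD·CD·ABA·ABA·CD·AD·ABB·AD·CD·ABA·CD·ABB·AD·CD·ABA·ABA·CD·AD·ABB·AD·CD·ABA·CD·CD·ABA·CD·ABB·AD·CD·AD·CD·ABA·ABA·CD·AD·ABB·AD·CD·AD
    A ↦ CD
    B ↦ ABA
    C ↦ ABB
    D ↦ AD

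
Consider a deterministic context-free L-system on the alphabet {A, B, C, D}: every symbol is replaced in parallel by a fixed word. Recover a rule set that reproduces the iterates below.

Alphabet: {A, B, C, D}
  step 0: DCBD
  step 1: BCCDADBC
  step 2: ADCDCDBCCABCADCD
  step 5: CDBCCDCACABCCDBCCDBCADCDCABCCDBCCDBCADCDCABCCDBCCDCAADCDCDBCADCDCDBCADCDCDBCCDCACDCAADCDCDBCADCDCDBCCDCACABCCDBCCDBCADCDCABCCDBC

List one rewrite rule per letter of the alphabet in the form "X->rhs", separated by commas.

A->CA, B->AD, C->CD, D->BC

  step 1 ⇒ step 2: BCCDADBC ⇒ AD·CD·CD·BC·CA·BC·AD·CD
    A ↦ CA
    B ↦ AD
    C ↦ CD
    D ↦ BC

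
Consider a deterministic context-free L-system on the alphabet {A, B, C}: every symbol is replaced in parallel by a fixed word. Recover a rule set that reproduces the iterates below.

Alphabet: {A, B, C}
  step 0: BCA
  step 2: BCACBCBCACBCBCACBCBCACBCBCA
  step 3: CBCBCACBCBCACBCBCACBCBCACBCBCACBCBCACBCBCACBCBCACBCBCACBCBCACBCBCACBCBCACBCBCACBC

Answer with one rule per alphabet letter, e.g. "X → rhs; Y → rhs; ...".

A->CBC, B->CBC, C->BCA

  step 2 ⇒ step 3: BCACBCBCACBCBCACBCBCACBCBCA ⇒ CBC·BCA·CBC·BCA·CBC·BCA·CBC·BCA·CBC·BCA·CBC·BCA·CBC·BCA·CBC·BCA·CBC·BCA·CBC·BCA·CBC·BCA·CBC·BCA·CBC·BCA·CBC
    A ↦ CBC
    B ↦ CBC
    C ↦ BCA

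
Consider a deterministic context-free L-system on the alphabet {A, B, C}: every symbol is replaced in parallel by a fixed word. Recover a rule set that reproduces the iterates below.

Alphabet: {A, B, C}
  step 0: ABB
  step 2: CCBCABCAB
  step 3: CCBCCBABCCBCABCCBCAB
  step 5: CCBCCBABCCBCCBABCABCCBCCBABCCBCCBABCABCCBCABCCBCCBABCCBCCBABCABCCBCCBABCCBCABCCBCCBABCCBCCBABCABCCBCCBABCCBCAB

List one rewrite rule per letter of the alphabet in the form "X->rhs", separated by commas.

  step 2 ⇒ step 3: CCBCABCAB ⇒ CCB·CCB·AB·CCB·C·AB·CCB·C·AB
    A ↦ C
    B ↦ AB
    C ↦ CCB

A->C, B->AB, C->CCB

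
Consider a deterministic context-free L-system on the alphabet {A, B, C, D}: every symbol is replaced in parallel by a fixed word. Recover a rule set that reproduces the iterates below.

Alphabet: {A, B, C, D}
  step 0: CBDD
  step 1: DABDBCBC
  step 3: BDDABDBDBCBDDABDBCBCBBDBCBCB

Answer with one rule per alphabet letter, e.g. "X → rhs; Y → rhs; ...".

  step 0 ⇒ step 1: CBDD ⇒ DA·BD·BC·BC
    B ↦ BD
    C ↦ DA
    D ↦ BC
    A ↦ B  (constrained at step 1)

A->B, B->BD, C->DA, D->BC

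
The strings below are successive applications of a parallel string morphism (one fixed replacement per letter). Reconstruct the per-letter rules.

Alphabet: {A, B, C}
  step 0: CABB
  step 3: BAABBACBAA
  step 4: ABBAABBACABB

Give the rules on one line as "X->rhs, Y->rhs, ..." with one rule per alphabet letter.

  step 3 ⇒ step 4: BAABBACBAA ⇒ A·B·B·A·A·B·BAC·A·B·B
    A ↦ B
    B ↦ A
    C ↦ BAC

A->B, B->A, C->BAC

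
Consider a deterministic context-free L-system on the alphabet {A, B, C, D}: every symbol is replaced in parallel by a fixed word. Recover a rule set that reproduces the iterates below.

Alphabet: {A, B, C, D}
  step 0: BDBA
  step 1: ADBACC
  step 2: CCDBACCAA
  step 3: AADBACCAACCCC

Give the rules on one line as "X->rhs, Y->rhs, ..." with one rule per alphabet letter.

A->CC, B->A, C->A, D->DB

  step 2 ⇒ step 3: CCDBACCAA ⇒ A·A·DB·A·CC·A·A·CC·CC
    A ↦ CC
    B ↦ A
    C ↦ A
    D ↦ DB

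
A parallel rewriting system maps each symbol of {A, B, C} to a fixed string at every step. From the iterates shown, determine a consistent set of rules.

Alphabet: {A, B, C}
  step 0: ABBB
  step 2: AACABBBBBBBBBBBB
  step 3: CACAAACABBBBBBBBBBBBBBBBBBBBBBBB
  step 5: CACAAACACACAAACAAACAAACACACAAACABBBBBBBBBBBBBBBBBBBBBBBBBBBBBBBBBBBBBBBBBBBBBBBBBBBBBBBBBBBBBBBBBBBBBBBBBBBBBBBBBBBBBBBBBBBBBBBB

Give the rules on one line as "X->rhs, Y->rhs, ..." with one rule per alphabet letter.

  step 2 ⇒ step 3: AACABBBBBBBBBBBB ⇒ CA·CA·AA·CA·BB·BB·BB·BB·BB·BB·BB·BB·BB·BB·BB·BB
    A ↦ CA
    B ↦ BB
    C ↦ AA

A->CA, B->BB, C->AA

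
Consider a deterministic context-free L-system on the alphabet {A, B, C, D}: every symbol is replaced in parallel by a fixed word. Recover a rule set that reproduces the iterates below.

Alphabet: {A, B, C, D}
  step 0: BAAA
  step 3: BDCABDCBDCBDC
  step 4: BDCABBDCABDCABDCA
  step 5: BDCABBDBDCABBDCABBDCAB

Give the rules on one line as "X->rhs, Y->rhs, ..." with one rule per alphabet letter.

A->B, B->BD, C->A, D->C

  step 4 ⇒ step 5: BDCABBDCABDCABDCA ⇒ BD·C·A·B·BD·BD·C·A·B·BD·C·A·B·BD·C·A·B
    A ↦ B
    B ↦ BD
    C ↦ A
    D ↦ C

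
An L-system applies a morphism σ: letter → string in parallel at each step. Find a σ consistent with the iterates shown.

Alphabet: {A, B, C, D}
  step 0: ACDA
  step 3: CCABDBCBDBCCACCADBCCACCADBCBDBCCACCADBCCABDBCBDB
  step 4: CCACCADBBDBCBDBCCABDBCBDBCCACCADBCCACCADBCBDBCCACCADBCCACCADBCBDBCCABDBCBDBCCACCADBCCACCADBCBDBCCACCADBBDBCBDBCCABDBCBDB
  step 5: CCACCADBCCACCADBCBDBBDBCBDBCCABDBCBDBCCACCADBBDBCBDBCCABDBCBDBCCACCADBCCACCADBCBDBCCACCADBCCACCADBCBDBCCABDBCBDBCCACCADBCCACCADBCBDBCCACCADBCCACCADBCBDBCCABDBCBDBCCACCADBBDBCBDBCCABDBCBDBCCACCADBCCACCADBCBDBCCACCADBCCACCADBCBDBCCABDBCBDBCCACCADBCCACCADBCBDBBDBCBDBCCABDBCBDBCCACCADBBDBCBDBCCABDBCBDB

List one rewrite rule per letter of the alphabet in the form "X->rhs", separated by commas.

A->DB, B->BDB, C->CCA, D->C

  step 4 ⇒ step 5: CCACCADBBDBCBDBCCABDBCBDBCCACCADBCCACCADBCBDBCCACCADBCCACCADBCBDBCCABDBCBDBCCACCADBCCACCADBCBDBCCACCADBBDBCBDBCCABDBCBDB ⇒ CCA·CCA·DB·CCA·CCA·DB·C·BDB·BDB·C·BDB·CCA·BDB·C·BDB·CCA·CCA·DB·BDB·C·BDB·CCA·BDB·C·BDB·CCA·CCA·DB·CCA·CCA·DB·C·BDB·CCA·CCA·DB·CCA·CCA·DB·C·BDB·CCA·BDB·C·BDB·CCA·CCA·DB·CCA·CCA·DB·C·BDB·CCA·CCA·DB·CCA·CCA·DB·C·BDB·CCA·BDB·C·BDB·CCA·CCA·DB·BDB·C·BDB·CCA·BDB·C·BDB·CCA·CCA·DB·CCA·CCA·DB·C·BDB·CCA·CCA·DB·CCA·CCA·DB·C·BDB·CCA·BDB·C·BDB·CCA·CCA·DB·CCA·CCA·DB·C·BDB·BDB·C·BDB·CCA·BDB·C·BDB·CCA·CCA·DB·BDB·C·BDB·CCA·BDB·C·BDB
    A ↦ DB
    B ↦ BDB
    C ↦ CCA
    D ↦ C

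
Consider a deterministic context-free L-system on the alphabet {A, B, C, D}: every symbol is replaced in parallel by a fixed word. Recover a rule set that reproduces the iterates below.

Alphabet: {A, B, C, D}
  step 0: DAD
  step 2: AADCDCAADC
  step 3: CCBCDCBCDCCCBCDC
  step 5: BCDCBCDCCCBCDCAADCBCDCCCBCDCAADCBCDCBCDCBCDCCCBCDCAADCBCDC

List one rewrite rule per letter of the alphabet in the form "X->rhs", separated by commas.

A->C, B->AA, C->DC, D->BC

  step 2 ⇒ step 3: AADCDCAADC ⇒ C·C·BC·DC·BC·DC·C·C·BC·DC
    A ↦ C
    C ↦ DC
    D ↦ BC
    B ↦ AA  (constrained at step 3)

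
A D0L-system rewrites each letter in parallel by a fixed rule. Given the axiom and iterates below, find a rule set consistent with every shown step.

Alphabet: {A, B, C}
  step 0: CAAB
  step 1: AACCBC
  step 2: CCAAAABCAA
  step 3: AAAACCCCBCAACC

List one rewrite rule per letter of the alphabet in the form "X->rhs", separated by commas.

  step 2 ⇒ step 3: CCAAAABCAA ⇒ AA·AA·C·C·C·C·BC·AA·C·C
    A ↦ C
    B ↦ BC
    C ↦ AA

A->C, B->BC, C->AA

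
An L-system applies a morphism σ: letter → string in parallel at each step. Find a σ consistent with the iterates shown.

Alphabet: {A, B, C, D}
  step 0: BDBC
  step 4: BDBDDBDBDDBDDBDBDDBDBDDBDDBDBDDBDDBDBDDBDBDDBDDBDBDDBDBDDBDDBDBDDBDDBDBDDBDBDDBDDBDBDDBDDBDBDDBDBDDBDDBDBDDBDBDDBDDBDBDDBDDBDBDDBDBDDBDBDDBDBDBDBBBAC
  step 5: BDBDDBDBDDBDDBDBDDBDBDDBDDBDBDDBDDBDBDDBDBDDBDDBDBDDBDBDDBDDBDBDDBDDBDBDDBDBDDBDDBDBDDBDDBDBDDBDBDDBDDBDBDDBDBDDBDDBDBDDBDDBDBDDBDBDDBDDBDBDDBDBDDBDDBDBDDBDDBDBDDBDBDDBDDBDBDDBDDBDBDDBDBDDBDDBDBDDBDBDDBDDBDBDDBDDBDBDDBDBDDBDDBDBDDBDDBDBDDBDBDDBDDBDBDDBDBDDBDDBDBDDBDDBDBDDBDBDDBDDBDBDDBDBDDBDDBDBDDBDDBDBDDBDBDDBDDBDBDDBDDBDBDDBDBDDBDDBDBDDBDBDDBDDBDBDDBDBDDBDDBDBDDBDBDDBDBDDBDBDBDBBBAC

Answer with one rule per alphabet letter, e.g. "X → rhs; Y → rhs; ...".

  step 4 ⇒ step 5: BDBDDBDBDDBDDBDBDDBDBDDBDDBDBDDBDDBDBDDBDBDDBDDBDBDDBDBDDBDDBDBDDBDDBDBDDBDBDDBDDBDBDDBDDBDBDDBDBDDBDDBDBDDBDBDDBDDBDBDDBDDBDBDDBDBDDBDBDDBDBDBDBBBAC ⇒ BD·BDD·BD·BDD·BDD·BD·BDD·BD·BDD·BDD·BD·BDD·BDD·BD·BDD·BD·BDD·BDD·BD·BDD·BD·BDD·BDD·BD·BDD·BDD·BD·BDD·BD·BDD·BDD·BD·BDD·BDD·BD·BDD·BD·BDD·BDD·BD·BDD·BD·BDD·BDD·BD·BDD·BDD·BD·BDD·BD·BDD·BDD·BD·BDD·BD·BDD·BDD·BD·BDD·BDD·BD·BDD·BD·BDD·BDD·BD·BDD·BDD·BD·BDD·BD·BDD·BDD·BD·BDD·BD·BDD·BDD·BD·BDD·BDD·BD·BDD·BD·BDD·BDD·BD·BDD·BDD·BD·BDD·BD·BDD·BDD·BD·BDD·BD·BDD·BDD·BD·BDD·BDD·BD·BDD·BD·BDD·BDD·BD·BDD·BD·BDD·BDD·BD·BDD·BDD·BD·BDD·BD·BDD·BDD·BD·BDD·BDD·BD·BDD·BD·BDD·BDD·BD·BDD·BD·BDD·BDD·BD·BDD·BD·BDD·BDD·BD·BDD·BD·BDD·BD·BDD·BD·BD·BD·BBB·AC
    A ↦ BBB
    B ↦ BD
    C ↦ AC
    D ↦ BDD

A->BBB, B->BD, C->AC, D->BDD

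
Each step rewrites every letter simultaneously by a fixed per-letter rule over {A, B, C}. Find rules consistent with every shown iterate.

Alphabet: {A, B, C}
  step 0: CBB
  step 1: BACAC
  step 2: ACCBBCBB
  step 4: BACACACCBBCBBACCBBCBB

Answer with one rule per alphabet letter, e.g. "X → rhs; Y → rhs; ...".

  step 1 ⇒ step 2: BACAC ⇒ AC·CB·B·CB·B
    A ↦ CB
    B ↦ AC
    C ↦ B

A->CB, B->AC, C->B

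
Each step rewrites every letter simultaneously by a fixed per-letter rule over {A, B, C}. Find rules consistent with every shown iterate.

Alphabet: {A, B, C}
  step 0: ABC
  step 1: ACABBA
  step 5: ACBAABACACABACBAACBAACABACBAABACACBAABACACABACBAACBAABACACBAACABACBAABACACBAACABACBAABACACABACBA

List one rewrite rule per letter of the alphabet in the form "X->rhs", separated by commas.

  step 0 ⇒ step 1: ABC ⇒ AC·AB·BA
    A ↦ AC
    B ↦ AB
    C ↦ BA

A->AC, B->AB, C->BA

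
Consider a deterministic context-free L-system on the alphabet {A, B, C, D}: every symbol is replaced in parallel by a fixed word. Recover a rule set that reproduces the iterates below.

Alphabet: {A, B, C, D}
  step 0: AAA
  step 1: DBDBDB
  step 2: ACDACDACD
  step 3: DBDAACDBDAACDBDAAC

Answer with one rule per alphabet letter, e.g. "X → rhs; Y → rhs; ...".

A->DB, B->D, C->DA, D->AC

  step 2 ⇒ step 3: ACDACDACD ⇒ DB·DA·AC·DB·DA·AC·DB·DA·AC
    A ↦ DB
    C ↦ DA
    D ↦ AC
  step 1 ⇒ step 2: DBDBDB ⇒ AC·D·AC·D·AC·D
    B ↦ D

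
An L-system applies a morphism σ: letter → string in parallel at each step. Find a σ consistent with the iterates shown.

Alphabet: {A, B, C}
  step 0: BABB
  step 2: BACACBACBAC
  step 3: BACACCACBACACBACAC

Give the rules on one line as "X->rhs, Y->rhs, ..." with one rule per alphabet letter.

A->C, B->BA, C->AC

  step 2 ⇒ step 3: BACACBACBAC ⇒ BA·C·AC·C·AC·BA·C·AC·BA·C·AC
    A ↦ C
    B ↦ BA
    C ↦ AC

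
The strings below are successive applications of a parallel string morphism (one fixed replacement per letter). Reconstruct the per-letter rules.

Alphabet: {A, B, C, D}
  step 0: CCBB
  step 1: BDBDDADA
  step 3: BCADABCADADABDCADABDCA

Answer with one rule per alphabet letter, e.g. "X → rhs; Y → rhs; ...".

  step 0 ⇒ step 1: CCBB ⇒ BD·BD·DA·DA
    B ↦ DA
    C ↦ BD
    A ↦ CA  (constrained at step 1)
    D ↦ B  (constrained at step 1)

A->CA, B->DA, C->BD, D->B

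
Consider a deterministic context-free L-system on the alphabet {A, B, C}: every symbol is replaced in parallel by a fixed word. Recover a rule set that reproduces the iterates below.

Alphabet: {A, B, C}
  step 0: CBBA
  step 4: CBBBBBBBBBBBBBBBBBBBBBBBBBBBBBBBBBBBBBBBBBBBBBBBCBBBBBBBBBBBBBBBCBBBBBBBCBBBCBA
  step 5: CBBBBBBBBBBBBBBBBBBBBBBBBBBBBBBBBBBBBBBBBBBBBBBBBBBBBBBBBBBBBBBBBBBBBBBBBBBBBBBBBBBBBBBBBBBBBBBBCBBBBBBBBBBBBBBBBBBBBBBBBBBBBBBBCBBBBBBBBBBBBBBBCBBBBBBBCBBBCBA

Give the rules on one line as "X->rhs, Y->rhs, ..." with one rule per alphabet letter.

A->CBA, B->BB, C->CB

  step 4 ⇒ step 5: CBBBBBBBBBBBBBBBBBBBBBBBBBBBBBBBBBBBBBBBBBBBBBBBCBBBBBBBBBBBBBBBCBBBBBBBCBBBCBA ⇒ CB·BB·BB·BB·BB·BB·BB·BB·BB·BB·BB·BB·BB·BB·BB·BB·BB·BB·BB·BB·BB·BB·BB·BB·BB·BB·BB·BB·BB·BB·BB·BB·BB·BB·BB·BB·BB·BB·BB·BB·BB·BB·BB·BB·BB·BB·BB·BB·CB·BB·BB·BB·BB·BB·BB·BB·BB·BB·BB·BB·BB·BB·BB·BB·CB·BB·BB·BB·BB·BB·BB·BB·CB·BB·BB·BB·CB·BB·CBA
    A ↦ CBA
    B ↦ BB
    C ↦ CB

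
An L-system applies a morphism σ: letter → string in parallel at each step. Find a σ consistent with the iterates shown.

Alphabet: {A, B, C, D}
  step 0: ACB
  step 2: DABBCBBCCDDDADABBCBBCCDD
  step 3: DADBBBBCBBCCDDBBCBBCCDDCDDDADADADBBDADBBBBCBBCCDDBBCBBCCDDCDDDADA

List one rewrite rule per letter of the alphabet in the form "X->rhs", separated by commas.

A->DBB, B->BBC, C->CDD, D->DA

  step 2 ⇒ step 3: DABBCBBCCDDDADABBCBBCCDD ⇒ DA·DBB·BBC·BBC·CDD·BBC·BBC·CDD·CDD·DA·DA·DA·DBB·DA·DBB·BBC·BBC·CDD·BBC·BBC·CDD·CDD·DA·DA
    A ↦ DBB
    B ↦ BBC
    C ↦ CDD
    D ↦ DA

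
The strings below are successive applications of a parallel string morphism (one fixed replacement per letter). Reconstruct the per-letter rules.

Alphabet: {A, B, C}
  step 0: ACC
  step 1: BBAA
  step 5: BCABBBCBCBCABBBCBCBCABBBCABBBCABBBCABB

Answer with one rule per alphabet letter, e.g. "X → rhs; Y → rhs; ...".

A->BB, B->BC, C->A

  step 0 ⇒ step 1: ACC ⇒ BB·A·A
    A ↦ BB
    C ↦ A
    B ↦ BC  (constrained at step 1)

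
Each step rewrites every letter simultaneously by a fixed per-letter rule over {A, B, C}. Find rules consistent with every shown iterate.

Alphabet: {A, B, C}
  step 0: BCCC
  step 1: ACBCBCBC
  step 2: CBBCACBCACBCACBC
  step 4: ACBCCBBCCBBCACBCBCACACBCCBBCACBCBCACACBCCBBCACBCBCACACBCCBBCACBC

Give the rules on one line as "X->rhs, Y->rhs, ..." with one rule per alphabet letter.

A->CB, B->AC, C->BC

  step 1 ⇒ step 2: ACBCBCBC ⇒ CB·BC·AC·BC·AC·BC·AC·BC
    A ↦ CB
    B ↦ AC
    C ↦ BC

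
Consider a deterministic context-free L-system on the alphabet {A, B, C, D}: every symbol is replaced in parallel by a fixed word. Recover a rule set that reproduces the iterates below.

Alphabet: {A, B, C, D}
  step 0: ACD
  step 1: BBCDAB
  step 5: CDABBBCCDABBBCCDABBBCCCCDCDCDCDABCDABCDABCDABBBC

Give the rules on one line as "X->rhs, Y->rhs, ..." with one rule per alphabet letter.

  step 0 ⇒ step 1: ACD ⇒ BB·CD·AB
    A ↦ BB
    C ↦ CD
    D ↦ AB
    B ↦ C  (constrained at step 1)

A->BB, B->C, C->CD, D->AB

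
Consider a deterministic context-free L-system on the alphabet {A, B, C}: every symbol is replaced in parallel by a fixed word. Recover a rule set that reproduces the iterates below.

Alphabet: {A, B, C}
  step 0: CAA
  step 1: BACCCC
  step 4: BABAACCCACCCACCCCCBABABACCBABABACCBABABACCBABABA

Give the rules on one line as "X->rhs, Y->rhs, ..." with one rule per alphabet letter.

  step 0 ⇒ step 1: CAA ⇒ BA·CC·CC
    A ↦ CC
    C ↦ BA
    B ↦ AC  (constrained at step 1)

A->CC, B->AC, C->BA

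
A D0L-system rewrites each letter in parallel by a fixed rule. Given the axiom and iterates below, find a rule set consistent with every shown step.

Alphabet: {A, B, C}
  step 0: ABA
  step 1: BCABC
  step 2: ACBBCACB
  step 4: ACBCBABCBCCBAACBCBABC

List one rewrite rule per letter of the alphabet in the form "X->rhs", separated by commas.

  step 1 ⇒ step 2: BCABC ⇒ A·CB·BC·A·CB
    A ↦ BC
    B ↦ A
    C ↦ CB

A->BC, B->A, C->CB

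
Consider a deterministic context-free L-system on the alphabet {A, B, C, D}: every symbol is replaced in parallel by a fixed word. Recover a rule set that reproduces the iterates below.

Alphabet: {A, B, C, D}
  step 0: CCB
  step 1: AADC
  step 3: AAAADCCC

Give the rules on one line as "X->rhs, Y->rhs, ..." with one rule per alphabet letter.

  step 0 ⇒ step 1: CCB ⇒ A·A·DC
    B ↦ DC
    C ↦ A
    A ↦ CC  (constrained at step 1)
    D ↦ B  (constrained at step 1)

A->CC, B->DC, C->A, D->B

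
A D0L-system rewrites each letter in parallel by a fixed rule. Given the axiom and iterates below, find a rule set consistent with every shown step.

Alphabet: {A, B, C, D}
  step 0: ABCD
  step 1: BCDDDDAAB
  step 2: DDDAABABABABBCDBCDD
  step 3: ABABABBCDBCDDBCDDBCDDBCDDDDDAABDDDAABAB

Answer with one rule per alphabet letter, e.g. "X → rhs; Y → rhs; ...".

A->BCD, B->D, C->DDA, D->AB

  step 2 ⇒ step 3: DDDAABABABABBCDBCDD ⇒ AB·AB·AB·BCD·BCD·D·BCD·D·BCD·D·BCD·D·D·DDA·AB·D·DDA·AB·AB
    A ↦ BCD
    B ↦ D
    C ↦ DDA
    D ↦ AB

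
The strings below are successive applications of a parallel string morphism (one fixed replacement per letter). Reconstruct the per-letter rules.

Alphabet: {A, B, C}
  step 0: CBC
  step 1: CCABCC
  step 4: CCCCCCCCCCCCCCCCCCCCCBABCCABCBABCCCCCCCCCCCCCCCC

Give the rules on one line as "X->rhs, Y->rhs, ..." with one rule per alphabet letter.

A->CB, B->AB, C->CC

  step 0 ⇒ step 1: CBC ⇒ CC·AB·CC
    B ↦ AB
    C ↦ CC
    A ↦ CB  (constrained at step 1)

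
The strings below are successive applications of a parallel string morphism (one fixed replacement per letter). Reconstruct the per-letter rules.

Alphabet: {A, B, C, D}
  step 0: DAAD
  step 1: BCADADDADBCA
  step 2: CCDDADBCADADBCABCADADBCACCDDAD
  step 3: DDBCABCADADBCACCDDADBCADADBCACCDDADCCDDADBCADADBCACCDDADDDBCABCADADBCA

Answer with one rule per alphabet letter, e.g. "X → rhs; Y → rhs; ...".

  step 2 ⇒ step 3: CCDDADBCADADBCABCADADBCACCDDAD ⇒ D·D·BCA·BCA·DAD·BCA·CC·D·DAD·BCA·DAD·BCA·CC·D·DAD·CC·D·DAD·BCA·DAD·BCA·CC·D·DAD·D·D·BCA·BCA·DAD·BCA
    A ↦ DAD
    B ↦ CC
    C ↦ D
    D ↦ BCA

A->DAD, B->CC, C->D, D->BCA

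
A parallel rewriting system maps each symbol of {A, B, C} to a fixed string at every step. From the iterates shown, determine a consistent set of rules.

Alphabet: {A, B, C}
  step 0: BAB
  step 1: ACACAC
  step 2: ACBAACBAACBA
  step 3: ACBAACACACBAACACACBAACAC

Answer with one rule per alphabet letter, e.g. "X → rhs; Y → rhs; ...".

  step 2 ⇒ step 3: ACBAACBAACBA ⇒ AC·BA·AC·AC·AC·BA·AC·AC·AC·BA·AC·AC
    A ↦ AC
    B ↦ AC
    C ↦ BA

A->AC, B->AC, C->BA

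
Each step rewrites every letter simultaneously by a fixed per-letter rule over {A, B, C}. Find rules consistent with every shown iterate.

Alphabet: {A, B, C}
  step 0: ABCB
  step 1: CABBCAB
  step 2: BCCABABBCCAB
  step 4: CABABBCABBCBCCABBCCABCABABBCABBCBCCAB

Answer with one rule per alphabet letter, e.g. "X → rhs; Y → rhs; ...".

  step 1 ⇒ step 2: CABBCAB ⇒ BC·C·AB·AB·BC·C·AB
    A ↦ C
    B ↦ AB
    C ↦ BC

A->C, B->AB, C->BC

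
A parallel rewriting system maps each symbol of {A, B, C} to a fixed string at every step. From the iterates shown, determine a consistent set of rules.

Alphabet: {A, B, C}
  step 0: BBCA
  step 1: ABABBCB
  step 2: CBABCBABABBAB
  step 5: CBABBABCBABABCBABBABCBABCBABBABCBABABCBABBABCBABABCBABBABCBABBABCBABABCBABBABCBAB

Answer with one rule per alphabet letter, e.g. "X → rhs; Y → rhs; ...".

A->CB, B->AB, C->B

  step 1 ⇒ step 2: ABABBCB ⇒ CB·AB·CB·AB·AB·B·AB
    A ↦ CB
    B ↦ AB
    C ↦ B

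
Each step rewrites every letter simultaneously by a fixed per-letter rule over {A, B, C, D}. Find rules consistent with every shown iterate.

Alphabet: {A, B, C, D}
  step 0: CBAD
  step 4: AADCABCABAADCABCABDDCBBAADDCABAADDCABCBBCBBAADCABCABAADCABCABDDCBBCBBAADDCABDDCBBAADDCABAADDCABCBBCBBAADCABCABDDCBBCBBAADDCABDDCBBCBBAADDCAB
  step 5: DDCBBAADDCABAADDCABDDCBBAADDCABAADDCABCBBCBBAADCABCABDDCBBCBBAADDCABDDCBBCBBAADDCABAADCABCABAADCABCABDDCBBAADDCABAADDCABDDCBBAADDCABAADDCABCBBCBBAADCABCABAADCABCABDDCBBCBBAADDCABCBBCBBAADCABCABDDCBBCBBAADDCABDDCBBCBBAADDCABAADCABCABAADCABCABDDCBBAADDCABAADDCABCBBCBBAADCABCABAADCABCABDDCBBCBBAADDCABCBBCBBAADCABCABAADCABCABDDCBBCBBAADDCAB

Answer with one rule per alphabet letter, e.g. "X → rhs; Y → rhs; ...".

  step 4 ⇒ step 5: AADCABCABAADCABCABDDCBBAADDCABAADDCABCBBCBBAADCABCABAADCABCABDDCBBCBBAADDCABDDCBBAADDCABAADDCABCBBCBBAADCABCABDDCBBCBBAADDCABDDCBBCBBAADDCAB ⇒ D·D·CBB·AAD·D·CAB·AAD·D·CAB·D·D·CBB·AAD·D·CAB·AAD·D·CAB·CBB·CBB·AAD·CAB·CAB·D·D·CBB·CBB·AAD·D·CAB·D·D·CBB·CBB·AAD·D·CAB·AAD·CAB·CAB·AAD·CAB·CAB·D·D·CBB·AAD·D·CAB·AAD·D·CAB·D·D·CBB·AAD·D·CAB·AAD·D·CAB·CBB·CBB·AAD·CAB·CAB·AAD·CAB·CAB·D·D·CBB·CBB·AAD·D·CAB·CBB·CBB·AAD·CAB·CAB·D·D·CBB·CBB·AAD·D·CAB·D·D·CBB·CBB·AAD·D·CAB·AAD·CAB·CAB·AAD·CAB·CAB·D·D·CBB·AAD·D·CAB·AAD·D·CAB·CBB·CBB·AAD·CAB·CAB·AAD·CAB·CAB·D·D·CBB·CBB·AAD·D·CAB·CBB·CBB·AAD·CAB·CAB·AAD·CAB·CAB·D·D·CBB·CBB·AAD·D·CAB
    A ↦ D
    B ↦ CAB
    C ↦ AAD
    D ↦ CBB

A->D, B->CAB, C->AAD, D->CBB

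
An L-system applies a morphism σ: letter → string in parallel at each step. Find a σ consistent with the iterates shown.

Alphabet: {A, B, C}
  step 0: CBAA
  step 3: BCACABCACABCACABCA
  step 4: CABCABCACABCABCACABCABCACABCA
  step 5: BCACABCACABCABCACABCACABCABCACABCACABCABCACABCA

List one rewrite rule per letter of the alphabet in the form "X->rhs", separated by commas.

A->CA, B->CA, C->B

  step 4 ⇒ step 5: CABCABCACABCABCACABCABCACABCA ⇒ B·CA·CA·B·CA·CA·B·CA·B·CA·CA·B·CA·CA·B·CA·B·CA·CA·B·CA·CA·B·CA·B·CA·CA·B·CA
    A ↦ CA
    B ↦ CA
    C ↦ B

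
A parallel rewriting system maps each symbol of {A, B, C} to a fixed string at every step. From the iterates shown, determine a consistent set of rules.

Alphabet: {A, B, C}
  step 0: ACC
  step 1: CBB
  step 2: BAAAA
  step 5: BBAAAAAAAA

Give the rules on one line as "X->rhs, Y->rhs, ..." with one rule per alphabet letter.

A->C, B->AA, C->B

  step 1 ⇒ step 2: CBB ⇒ B·AA·AA
    B ↦ AA
    C ↦ B
  step 0 ⇒ step 1: ACC ⇒ C·B·B
    A ↦ C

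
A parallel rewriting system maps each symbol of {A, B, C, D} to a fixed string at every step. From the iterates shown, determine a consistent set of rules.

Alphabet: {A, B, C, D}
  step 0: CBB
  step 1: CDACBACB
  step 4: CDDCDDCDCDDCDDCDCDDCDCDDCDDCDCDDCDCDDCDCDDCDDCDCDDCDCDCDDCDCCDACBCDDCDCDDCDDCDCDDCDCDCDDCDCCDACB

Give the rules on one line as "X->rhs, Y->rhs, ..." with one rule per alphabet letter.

  step 0 ⇒ step 1: CBB ⇒ CD·ACB·ACB
    B ↦ ACB
    C ↦ CD
    A ↦ C  (constrained at step 1)
    D ↦ DCD  (constrained at step 1)

A->C, B->ACB, C->CD, D->DCD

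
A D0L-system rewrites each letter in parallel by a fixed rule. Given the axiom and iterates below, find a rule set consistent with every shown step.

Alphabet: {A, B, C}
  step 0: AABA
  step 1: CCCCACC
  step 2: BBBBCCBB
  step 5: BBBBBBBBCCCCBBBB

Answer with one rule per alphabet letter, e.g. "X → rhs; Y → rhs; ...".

  step 1 ⇒ step 2: CCCCACC ⇒ B·B·B·B·CC·B·B
    A ↦ CC
    C ↦ B
  step 0 ⇒ step 1: AABA ⇒ CC·CC·A·CC
    B ↦ A

A->CC, B->A, C->B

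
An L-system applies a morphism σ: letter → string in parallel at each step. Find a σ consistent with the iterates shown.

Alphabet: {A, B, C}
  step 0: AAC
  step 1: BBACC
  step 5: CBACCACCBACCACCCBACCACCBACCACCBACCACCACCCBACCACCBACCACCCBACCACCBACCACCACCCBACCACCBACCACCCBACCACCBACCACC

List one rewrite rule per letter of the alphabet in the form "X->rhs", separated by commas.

  step 0 ⇒ step 1: AAC ⇒ B·B·ACC
    A ↦ B
    C ↦ ACC
    B ↦ C  (constrained at step 1)

A->B, B->C, C->ACC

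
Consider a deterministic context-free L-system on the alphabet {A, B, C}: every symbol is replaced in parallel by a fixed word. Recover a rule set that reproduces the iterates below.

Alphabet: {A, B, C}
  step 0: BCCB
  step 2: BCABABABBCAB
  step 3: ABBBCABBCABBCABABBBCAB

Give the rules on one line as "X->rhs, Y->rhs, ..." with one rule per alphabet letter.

  step 2 ⇒ step 3: BCABABABBCAB ⇒ AB·B·BC·AB·BC·AB·BC·AB·AB·B·BC·AB
    A ↦ BC
    B ↦ AB
    C ↦ B

A->BC, B->AB, C->B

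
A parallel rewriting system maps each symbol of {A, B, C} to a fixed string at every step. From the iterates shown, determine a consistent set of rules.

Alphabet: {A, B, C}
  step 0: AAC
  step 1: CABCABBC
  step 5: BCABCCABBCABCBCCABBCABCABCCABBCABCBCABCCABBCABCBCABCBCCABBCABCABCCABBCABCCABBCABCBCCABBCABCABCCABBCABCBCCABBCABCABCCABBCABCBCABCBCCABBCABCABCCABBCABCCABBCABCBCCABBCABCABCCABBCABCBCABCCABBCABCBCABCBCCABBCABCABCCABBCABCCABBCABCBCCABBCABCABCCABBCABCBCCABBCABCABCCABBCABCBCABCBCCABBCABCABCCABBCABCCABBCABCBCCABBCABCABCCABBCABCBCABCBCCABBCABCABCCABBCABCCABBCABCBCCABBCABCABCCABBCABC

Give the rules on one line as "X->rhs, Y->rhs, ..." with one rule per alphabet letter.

A->CAB, B->BCA, C->BC

  step 0 ⇒ step 1: AAC ⇒ CAB·CAB·BC
    A ↦ CAB
    C ↦ BC
    B ↦ BCA  (constrained at step 1)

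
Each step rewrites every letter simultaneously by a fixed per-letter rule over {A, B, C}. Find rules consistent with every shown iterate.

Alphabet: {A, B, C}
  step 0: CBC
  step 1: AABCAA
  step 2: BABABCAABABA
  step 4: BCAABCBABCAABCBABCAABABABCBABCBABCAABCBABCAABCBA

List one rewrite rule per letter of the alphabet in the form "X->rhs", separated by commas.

  step 1 ⇒ step 2: AABCAA ⇒ BA·BA·BC·AA·BA·BA
    A ↦ BA
    B ↦ BC
    C ↦ AA

A->BA, B->BC, C->AA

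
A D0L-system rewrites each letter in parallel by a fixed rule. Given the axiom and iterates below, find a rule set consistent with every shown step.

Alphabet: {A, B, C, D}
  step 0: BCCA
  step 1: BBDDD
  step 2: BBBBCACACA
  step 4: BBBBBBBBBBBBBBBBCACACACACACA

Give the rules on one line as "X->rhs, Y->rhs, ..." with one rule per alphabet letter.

  step 1 ⇒ step 2: BBDDD ⇒ BB·BB·CA·CA·CA
    B ↦ BB
    D ↦ CA
  step 0 ⇒ step 1: BCCA ⇒ BB·D·D·D
    A ↦ D
  step 0 ⇒ step 1: BCCA ⇒ BB·D·D·D
    C ↦ D

A->D, B->BB, C->D, D->CA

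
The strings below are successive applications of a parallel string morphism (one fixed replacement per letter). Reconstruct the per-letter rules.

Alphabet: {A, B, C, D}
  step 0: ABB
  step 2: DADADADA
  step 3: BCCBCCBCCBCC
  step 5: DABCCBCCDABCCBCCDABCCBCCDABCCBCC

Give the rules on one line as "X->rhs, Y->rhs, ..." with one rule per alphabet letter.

A->CC, B->C, C->DA, D->B

  step 2 ⇒ step 3: DADADADA ⇒ B·CC·B·CC·B·CC·B·CC
    A ↦ CC
    D ↦ B
    B ↦ C  (constrained at step 0)
    C ↦ DA  (constrained at step 3)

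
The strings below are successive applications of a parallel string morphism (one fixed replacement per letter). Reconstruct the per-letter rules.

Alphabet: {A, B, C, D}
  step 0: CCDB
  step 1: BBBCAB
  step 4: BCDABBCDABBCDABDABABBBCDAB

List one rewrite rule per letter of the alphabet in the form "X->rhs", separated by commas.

  step 0 ⇒ step 1: CCDB ⇒ B·B·BC·AB
    B ↦ AB
    C ↦ B
    D ↦ BC
    A ↦ D  (constrained at step 1)

A->D, B->AB, C->B, D->BC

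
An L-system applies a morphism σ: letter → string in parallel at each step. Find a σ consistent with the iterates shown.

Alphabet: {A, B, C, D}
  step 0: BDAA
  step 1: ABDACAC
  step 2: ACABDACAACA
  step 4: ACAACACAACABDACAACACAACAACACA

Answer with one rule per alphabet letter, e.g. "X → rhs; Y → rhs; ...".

  step 1 ⇒ step 2: ABDACAC ⇒ AC·A·BD·AC·A·AC·A
    A ↦ AC
    B ↦ A
    C ↦ A
    D ↦ BD

A->AC, B->A, C->A, D->BD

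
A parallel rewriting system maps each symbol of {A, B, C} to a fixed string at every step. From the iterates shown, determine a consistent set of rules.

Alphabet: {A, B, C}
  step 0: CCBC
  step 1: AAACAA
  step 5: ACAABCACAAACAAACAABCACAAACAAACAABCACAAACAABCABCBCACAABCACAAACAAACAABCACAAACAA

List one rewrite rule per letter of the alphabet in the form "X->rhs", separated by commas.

  step 0 ⇒ step 1: CCBC ⇒ A·A·ACA·A
    B ↦ ACA
    C ↦ A
    A ↦ BC  (constrained at step 1)

A->BC, B->ACA, C->A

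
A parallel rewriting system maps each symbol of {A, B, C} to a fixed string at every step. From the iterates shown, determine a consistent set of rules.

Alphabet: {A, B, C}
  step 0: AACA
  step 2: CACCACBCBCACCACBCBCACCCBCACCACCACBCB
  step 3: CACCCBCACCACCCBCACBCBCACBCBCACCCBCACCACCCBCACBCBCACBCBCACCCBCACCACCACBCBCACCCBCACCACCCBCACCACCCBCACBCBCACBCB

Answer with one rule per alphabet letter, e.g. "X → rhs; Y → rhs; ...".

A->CCB, B->BCB, C->CAC

  step 2 ⇒ step 3: CACCACBCBCACCACBCBCACCCBCACCACCACBCB ⇒ CAC·CCB·CAC·CAC·CCB·CAC·BCB·CAC·BCB·CAC·CCB·CAC·CAC·CCB·CAC·BCB·CAC·BCB·CAC·CCB·CAC·CAC·CAC·BCB·CAC·CCB·CAC·CAC·CCB·CAC·CAC·CCB·CAC·BCB·CAC·BCB
    A ↦ CCB
    B ↦ BCB
    C ↦ CAC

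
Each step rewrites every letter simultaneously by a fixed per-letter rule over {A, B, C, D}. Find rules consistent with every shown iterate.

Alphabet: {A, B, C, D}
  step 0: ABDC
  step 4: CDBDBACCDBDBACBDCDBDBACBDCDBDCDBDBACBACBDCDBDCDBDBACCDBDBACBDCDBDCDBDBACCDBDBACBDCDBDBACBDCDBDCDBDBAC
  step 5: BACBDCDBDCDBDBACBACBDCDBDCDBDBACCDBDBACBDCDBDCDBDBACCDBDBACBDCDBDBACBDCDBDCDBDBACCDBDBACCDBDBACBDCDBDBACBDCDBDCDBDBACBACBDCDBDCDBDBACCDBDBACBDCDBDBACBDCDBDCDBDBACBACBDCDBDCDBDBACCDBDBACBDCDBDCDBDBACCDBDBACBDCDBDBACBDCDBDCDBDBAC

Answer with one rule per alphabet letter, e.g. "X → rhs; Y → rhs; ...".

  step 4 ⇒ step 5: CDBDBACCDBDBACBDCDBDBACBDCDBDCDBDBACBACBDCDBDCDBDBACCDBDBACBDCDBDCDBDBACCDBDBACBDCDBDBACBDCDBDCDBDBAC ⇒ BAC·BD·CD·BD·CD·BD·BAC·BAC·BD·CD·BD·CD·BD·BAC·CD·BD·BAC·BD·CD·BD·CD·BD·BAC·CD·BD·BAC·BD·CD·BD·BAC·BD·CD·BD·CD·BD·BAC·CD·BD·BAC·CD·BD·BAC·BD·CD·BD·BAC·BD·CD·BD·CD·BD·BAC·BAC·BD·CD·BD·CD·BD·BAC·CD·BD·BAC·BD·CD·BD·BAC·BD·CD·BD·CD·BD·BAC·BAC·BD·CD·BD·CD·BD·BAC·CD·BD·BAC·BD·CD·BD·CD·BD·BAC·CD·BD·BAC·BD·CD·BD·BAC·BD·CD·BD·CD·BD·BAC
    A ↦ BD
    B ↦ CD
    C ↦ BAC
    D ↦ BD

A->BD, B->CD, C->BAC, D->BD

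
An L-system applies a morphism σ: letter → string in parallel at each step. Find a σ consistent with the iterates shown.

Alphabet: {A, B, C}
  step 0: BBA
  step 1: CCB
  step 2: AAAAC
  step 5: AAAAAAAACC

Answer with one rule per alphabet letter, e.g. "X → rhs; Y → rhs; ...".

A->B, B->C, C->AA

  step 1 ⇒ step 2: CCB ⇒ AA·AA·C
    B ↦ C
    C ↦ AA
  step 0 ⇒ step 1: BBA ⇒ C·C·B
    A ↦ B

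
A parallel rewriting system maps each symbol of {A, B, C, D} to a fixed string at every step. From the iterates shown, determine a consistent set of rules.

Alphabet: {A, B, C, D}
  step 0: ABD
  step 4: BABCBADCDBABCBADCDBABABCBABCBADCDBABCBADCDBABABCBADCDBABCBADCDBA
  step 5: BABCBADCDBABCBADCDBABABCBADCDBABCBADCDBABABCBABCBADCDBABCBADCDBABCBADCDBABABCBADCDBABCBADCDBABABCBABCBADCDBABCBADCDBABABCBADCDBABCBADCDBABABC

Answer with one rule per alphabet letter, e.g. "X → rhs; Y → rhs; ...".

  step 4 ⇒ step 5: BABCBADCDBABCBADCDBABABCBABCBADCDBABCBADCDBABABCBADCDBABCBADCDBA ⇒ BA·BC·BA·DCD·BA·BC·BA·DCD·BA·BA·BC·BA·DCD·BA·BC·BA·DCD·BA·BA·BC·BA·BC·BA·DCD·BA·BC·BA·DCD·BA·BC·BA·DCD·BA·BA·BC·BA·DCD·BA·BC·BA·DCD·BA·BA·BC·BA·BC·BA·DCD·BA·BC·BA·DCD·BA·BA·BC·BA·DCD·BA·BC·BA·DCD·BA·BA·BC
    A ↦ BC
    B ↦ BA
    C ↦ DCD
    D ↦ BA

A->BC, B->BA, C->DCD, D->BA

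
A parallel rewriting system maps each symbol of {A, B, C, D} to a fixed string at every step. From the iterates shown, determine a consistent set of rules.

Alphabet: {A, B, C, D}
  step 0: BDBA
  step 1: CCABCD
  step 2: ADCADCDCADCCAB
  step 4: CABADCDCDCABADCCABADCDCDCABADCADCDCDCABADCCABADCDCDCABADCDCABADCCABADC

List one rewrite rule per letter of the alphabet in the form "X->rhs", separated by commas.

  step 1 ⇒ step 2: CCABCD ⇒ ADC·ADC·D·C·ADC·CAB
    A ↦ D
    B ↦ C
    C ↦ ADC
    D ↦ CAB

A->D, B->C, C->ADC, D->CAB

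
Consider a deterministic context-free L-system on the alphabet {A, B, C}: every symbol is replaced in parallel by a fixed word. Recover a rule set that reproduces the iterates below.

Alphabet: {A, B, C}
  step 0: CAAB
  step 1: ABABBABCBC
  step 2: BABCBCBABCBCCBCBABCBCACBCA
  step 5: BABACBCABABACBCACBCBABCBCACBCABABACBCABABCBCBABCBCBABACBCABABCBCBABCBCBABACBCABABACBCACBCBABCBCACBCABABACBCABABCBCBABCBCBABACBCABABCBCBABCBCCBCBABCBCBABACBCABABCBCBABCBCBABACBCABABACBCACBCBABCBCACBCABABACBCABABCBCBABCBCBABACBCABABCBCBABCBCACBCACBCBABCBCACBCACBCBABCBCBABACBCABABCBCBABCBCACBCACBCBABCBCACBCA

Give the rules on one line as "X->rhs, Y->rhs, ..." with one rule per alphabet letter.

A->BAB, B->CBC, C->A

  step 1 ⇒ step 2: ABABBABCBC ⇒ BAB·CBC·BAB·CBC·CBC·BAB·CBC·A·CBC·A
    A ↦ BAB
    B ↦ CBC
    C ↦ A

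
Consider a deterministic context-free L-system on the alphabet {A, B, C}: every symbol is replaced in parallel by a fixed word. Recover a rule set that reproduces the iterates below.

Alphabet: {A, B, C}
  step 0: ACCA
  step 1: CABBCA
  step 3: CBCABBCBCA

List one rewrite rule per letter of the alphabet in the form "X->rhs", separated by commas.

  step 0 ⇒ step 1: ACCA ⇒ CA·B·B·CA
    A ↦ CA
    C ↦ B
    B ↦ C  (constrained at step 1)

A->CA, B->C, C->B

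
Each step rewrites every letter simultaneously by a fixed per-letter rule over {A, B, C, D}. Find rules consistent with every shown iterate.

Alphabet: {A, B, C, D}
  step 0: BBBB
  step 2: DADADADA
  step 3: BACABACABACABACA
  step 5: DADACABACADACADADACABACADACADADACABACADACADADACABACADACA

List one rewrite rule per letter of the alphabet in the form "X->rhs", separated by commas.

A->CA, B->C, C->DA, D->BA

  step 2 ⇒ step 3: DADADADA ⇒ BA·CA·BA·CA·BA·CA·BA·CA
    A ↦ CA
    D ↦ BA
    B ↦ C  (constrained at step 0)
    C ↦ DA  (constrained at step 3)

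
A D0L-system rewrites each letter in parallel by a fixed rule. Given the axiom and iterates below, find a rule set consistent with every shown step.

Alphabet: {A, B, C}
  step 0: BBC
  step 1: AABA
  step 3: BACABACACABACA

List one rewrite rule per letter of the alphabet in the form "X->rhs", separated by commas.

  step 0 ⇒ step 1: BBC ⇒ A·A·BA
    B ↦ A
    C ↦ BA
    A ↦ CA  (constrained at step 1)

A->CA, B->A, C->BA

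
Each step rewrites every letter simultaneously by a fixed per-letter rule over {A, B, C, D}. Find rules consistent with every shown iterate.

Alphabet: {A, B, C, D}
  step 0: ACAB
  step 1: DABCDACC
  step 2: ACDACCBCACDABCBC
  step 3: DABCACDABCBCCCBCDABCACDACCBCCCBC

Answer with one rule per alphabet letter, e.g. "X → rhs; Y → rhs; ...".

A->DA, B->CC, C->BC, D->AC

  step 2 ⇒ step 3: ACDACCBCACDABCBC ⇒ DA·BC·AC·DA·BC·BC·CC·BC·DA·BC·AC·DA·CC·BC·CC·BC
    A ↦ DA
    B ↦ CC
    C ↦ BC
    D ↦ AC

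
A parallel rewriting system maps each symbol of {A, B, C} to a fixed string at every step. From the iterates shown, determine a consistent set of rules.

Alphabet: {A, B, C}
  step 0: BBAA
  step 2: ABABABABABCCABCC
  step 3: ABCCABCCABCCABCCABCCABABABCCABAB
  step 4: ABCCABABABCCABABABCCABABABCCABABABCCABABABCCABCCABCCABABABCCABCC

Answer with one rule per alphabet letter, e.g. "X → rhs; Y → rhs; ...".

  step 3 ⇒ step 4: ABCCABCCABCCABCCABCCABABABCCABAB ⇒ AB·CC·AB·AB·AB·CC·AB·AB·AB·CC·AB·AB·AB·CC·AB·AB·AB·CC·AB·AB·AB·CC·AB·CC·AB·CC·AB·AB·AB·CC·AB·CC
    A ↦ AB
    B ↦ CC
    C ↦ AB

A->AB, B->CC, C->AB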